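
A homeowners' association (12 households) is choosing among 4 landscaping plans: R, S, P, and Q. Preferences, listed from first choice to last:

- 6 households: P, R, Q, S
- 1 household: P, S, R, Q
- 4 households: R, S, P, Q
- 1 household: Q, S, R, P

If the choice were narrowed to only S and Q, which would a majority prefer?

Voters preferring S to Q: 5; preferring Q to S: 7.
Q wins the head-to-head.

Q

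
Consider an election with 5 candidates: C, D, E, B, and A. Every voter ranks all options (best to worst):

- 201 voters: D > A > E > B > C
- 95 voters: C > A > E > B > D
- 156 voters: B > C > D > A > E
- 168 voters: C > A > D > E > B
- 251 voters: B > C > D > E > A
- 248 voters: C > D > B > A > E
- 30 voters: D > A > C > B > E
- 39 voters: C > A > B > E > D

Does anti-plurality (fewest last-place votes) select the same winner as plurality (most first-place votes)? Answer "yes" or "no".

no

Anti-plurality — last-place votes: C 201, D 134, E 434, B 168, A 251. Winner: D.
Plurality — first-place votes: C 550, D 231, E 0, B 407, A 0. Winner: C.
The two methods disagree.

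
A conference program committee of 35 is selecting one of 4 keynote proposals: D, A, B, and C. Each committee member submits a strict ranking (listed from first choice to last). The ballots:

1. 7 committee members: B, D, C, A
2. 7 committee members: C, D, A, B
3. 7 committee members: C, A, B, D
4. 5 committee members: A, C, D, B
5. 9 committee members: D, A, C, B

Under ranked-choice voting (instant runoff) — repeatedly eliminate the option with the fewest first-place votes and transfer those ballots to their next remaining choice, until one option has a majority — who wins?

C

Round 1: D 9, A 5, B 7, C 14. Eliminate A.
Round 2: D 9, B 7, C 19. C has a majority.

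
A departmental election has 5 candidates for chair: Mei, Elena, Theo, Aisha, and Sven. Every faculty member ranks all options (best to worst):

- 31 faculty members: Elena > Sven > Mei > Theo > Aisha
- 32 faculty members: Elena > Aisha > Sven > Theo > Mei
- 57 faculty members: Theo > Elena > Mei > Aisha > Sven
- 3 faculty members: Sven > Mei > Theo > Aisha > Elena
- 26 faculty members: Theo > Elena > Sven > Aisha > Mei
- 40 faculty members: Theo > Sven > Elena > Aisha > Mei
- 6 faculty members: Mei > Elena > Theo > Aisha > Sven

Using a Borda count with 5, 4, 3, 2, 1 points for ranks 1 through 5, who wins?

Elena

Mei: 31·3 + 32·1 + 57·3 + 3·4 + 26·1 + 40·1 + 6·5 = 404
Elena: 31·5 + 32·5 + 57·4 + 3·1 + 26·4 + 40·3 + 6·4 = 794
Theo: 31·2 + 32·2 + 57·5 + 3·3 + 26·5 + 40·5 + 6·3 = 768
Aisha: 31·1 + 32·4 + 57·2 + 3·2 + 26·2 + 40·2 + 6·2 = 423
Sven: 31·4 + 32·3 + 57·1 + 3·5 + 26·3 + 40·4 + 6·1 = 536
Elena has the highest Borda score (794).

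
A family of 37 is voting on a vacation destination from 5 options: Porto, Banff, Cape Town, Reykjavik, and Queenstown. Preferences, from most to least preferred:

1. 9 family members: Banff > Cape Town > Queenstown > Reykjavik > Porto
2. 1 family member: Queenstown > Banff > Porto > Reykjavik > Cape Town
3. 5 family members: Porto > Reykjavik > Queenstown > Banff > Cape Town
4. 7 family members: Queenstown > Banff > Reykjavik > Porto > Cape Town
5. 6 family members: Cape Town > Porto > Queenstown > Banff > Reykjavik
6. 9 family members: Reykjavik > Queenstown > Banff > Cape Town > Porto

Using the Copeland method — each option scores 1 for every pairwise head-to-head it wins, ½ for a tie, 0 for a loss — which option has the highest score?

Porto: loses to Banff, Cape Town, Reykjavik, and Queenstown → score 0.
Banff: beats Porto, Cape Town, and Reykjavik; loses to Queenstown → score 3.
Cape Town: beats Porto; loses to Banff, Reykjavik, and Queenstown → score 1.
Reykjavik: beats Porto and Cape Town; loses to Banff and Queenstown → score 2.
Queenstown: beats Porto, Banff, Cape Town, and Reykjavik → score 4.
Queenstown has the best pairwise record.

Queenstown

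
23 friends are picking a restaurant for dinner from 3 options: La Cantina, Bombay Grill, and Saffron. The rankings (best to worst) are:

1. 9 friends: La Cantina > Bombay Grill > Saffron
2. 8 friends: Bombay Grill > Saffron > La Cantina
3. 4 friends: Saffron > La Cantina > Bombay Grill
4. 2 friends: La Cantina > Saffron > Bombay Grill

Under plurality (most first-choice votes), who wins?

First-place votes: La Cantina 11, Bombay Grill 8, Saffron 4.
La Cantina has the most first-place votes.

La Cantina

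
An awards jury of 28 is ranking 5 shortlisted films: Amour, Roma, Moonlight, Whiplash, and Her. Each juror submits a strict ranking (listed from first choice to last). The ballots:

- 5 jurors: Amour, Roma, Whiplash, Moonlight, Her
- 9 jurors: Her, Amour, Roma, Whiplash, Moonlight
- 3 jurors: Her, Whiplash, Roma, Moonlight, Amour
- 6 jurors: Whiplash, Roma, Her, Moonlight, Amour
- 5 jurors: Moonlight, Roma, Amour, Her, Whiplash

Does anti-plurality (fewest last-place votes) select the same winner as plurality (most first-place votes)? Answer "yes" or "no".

Anti-plurality — last-place votes: Amour 9, Roma 0, Moonlight 9, Whiplash 5, Her 5. Winner: Roma.
Plurality — first-place votes: Amour 5, Roma 0, Moonlight 5, Whiplash 6, Her 12. Winner: Her.
The two methods disagree.

no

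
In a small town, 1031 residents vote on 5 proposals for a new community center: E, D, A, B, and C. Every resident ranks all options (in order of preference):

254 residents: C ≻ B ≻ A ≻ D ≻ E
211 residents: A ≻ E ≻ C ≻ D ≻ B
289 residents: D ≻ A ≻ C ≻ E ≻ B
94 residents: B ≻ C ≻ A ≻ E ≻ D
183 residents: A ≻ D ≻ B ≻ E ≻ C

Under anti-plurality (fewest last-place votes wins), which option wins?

Last-place votes: E 254, D 94, A 0, B 500, C 183.
A is ranked last by the fewest voters, so A wins.

A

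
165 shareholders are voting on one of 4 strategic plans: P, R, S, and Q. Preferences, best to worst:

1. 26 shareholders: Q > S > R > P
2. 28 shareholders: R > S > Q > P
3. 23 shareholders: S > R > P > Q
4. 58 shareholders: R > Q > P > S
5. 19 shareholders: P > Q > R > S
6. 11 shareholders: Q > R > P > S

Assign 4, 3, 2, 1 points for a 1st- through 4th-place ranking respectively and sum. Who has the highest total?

R

P: 26·1 + 28·1 + 23·2 + 58·2 + 19·4 + 11·2 = 314
R: 26·2 + 28·4 + 23·3 + 58·4 + 19·2 + 11·3 = 536
S: 26·3 + 28·3 + 23·4 + 58·1 + 19·1 + 11·1 = 342
Q: 26·4 + 28·2 + 23·1 + 58·3 + 19·3 + 11·4 = 458
R has the highest Borda score (536).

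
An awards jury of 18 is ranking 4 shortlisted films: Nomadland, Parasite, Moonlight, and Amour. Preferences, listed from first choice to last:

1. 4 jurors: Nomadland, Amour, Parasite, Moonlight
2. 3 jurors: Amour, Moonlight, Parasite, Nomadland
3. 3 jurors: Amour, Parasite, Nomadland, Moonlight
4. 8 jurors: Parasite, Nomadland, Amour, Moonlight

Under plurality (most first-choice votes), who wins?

First-place votes: Nomadland 4, Parasite 8, Moonlight 0, Amour 6.
Parasite has the most first-place votes.

Parasite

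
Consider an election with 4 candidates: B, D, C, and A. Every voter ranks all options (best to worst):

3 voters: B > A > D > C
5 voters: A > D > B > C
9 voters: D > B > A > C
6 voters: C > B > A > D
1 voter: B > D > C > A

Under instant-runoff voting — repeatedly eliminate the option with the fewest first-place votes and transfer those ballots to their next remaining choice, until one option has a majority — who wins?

Round 1: B 4, D 9, C 6, A 5. Eliminate B.
Round 2: D 10, C 6, A 8. Eliminate C.
Round 3: D 10, A 14. A has a majority.

A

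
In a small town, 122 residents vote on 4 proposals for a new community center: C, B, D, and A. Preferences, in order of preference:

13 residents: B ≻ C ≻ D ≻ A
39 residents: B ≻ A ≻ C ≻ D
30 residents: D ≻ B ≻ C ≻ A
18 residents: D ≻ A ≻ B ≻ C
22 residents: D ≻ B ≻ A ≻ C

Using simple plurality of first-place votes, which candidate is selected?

First-place votes: C 0, B 52, D 70, A 0.
D has the most first-place votes.

D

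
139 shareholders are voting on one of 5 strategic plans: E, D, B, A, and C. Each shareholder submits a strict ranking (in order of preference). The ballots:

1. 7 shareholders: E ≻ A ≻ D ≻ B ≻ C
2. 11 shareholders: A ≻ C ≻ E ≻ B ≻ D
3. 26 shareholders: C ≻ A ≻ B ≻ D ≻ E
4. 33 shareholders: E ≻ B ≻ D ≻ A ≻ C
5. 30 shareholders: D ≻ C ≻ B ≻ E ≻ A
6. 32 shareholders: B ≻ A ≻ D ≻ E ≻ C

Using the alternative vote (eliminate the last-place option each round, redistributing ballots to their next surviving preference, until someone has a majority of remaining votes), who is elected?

E

Round 1: E 40, D 30, B 32, A 11, C 26. Eliminate A.
Round 2: E 40, D 30, B 32, C 37. Eliminate D.
Round 3: E 40, B 32, C 67. Eliminate B.
Round 4: E 72, C 67. E has a majority.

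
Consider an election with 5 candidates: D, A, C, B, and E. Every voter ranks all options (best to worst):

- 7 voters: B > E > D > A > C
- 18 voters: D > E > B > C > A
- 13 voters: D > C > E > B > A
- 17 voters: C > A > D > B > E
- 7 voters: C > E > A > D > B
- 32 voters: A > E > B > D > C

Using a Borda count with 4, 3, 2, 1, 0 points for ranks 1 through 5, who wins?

E

D: 7·2 + 18·4 + 13·4 + 17·2 + 7·1 + 32·1 = 211
A: 7·1 + 18·0 + 13·0 + 17·3 + 7·2 + 32·4 = 200
C: 7·0 + 18·1 + 13·3 + 17·4 + 7·4 + 32·0 = 153
B: 7·4 + 18·2 + 13·1 + 17·1 + 7·0 + 32·2 = 158
E: 7·3 + 18·3 + 13·2 + 17·0 + 7·3 + 32·3 = 218
E has the highest Borda score (218).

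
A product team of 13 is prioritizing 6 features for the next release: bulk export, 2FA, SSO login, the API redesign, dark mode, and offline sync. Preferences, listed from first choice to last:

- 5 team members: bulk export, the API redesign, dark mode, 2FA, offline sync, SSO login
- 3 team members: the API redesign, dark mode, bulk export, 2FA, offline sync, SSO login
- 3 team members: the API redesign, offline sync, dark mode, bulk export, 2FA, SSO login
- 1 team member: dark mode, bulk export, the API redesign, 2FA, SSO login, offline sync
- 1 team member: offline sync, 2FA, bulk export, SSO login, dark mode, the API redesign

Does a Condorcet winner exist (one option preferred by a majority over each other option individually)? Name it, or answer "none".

Checking pairwise contests:
dark mode beats bulk export 7–6.
bulk export beats 2FA 12–1.
bulk export beats SSO login 13–0.
bulk export beats the API redesign 7–6.
the API redesign beats dark mode 11–2.
bulk export beats offline sync 9–4.
Every option loses at least one head-to-head, so there is no Condorcet winner.

none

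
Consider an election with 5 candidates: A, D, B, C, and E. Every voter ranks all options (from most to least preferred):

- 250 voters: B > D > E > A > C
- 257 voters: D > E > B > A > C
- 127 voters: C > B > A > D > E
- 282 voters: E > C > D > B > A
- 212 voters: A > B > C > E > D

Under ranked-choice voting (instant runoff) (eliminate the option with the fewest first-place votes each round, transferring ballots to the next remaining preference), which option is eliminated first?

Round 1: A 212, D 257, B 250, C 127, E 282. Eliminate C.

C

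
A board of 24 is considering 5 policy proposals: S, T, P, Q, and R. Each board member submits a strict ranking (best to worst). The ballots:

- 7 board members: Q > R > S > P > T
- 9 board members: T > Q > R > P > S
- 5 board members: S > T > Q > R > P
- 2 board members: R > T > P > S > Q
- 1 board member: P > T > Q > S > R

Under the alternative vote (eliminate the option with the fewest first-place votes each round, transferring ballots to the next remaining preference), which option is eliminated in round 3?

Round 1: S 5, T 9, P 1, Q 7, R 2. Eliminate P.
Round 2: S 5, T 10, Q 7, R 2. Eliminate R.
Round 3: S 5, T 12, Q 7. Eliminate S.

S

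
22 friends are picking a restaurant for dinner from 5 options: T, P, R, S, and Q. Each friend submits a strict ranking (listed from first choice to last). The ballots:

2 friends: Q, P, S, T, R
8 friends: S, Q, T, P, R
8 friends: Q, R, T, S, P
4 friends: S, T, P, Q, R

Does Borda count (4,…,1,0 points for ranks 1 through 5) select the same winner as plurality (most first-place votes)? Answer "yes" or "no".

Borda — scores: T 46, P 22, R 24, S 60, Q 68. Winner: Q.
Plurality — first-place votes: T 0, P 0, R 0, S 12, Q 10. Winner: S.
The two methods disagree.

no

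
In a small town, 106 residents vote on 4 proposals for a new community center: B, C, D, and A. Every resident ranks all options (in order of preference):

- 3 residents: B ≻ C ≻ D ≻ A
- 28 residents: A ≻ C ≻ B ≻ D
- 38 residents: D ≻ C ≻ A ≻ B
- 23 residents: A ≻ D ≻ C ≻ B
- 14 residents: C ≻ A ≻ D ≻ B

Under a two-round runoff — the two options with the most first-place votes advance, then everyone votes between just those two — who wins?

A

Round 1 first-place votes: B 3, C 14, D 38, A 51.
A and D advance.
Runoff: A is preferred to D by 65 voters; D by 41.
A wins the runoff.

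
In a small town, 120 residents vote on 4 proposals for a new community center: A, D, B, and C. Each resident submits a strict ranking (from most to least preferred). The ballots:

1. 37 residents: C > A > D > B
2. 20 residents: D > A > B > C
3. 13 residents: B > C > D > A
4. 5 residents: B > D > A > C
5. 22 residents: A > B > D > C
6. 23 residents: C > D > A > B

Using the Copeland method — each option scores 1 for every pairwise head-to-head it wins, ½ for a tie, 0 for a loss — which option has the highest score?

A: beats B; loses to D and C → score 1.
D: beats A and B; loses to C → score 2.
B: ties C; loses to A and D → score 0.5.
C: beats A and D; ties B → score 2.5.
C has the best pairwise record.

C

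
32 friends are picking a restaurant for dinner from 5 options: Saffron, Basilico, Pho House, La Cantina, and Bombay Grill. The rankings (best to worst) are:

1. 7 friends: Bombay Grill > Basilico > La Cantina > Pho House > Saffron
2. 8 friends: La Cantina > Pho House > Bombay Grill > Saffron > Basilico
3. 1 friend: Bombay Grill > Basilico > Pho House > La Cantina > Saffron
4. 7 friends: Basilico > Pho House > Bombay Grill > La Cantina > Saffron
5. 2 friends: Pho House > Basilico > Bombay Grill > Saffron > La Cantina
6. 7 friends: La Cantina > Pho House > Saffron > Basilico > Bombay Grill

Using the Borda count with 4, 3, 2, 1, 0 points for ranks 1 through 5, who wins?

Pho House

Saffron: 7·0 + 8·1 + 1·0 + 7·0 + 2·1 + 7·2 = 24
Basilico: 7·3 + 8·0 + 1·3 + 7·4 + 2·3 + 7·1 = 65
Pho House: 7·1 + 8·3 + 1·2 + 7·3 + 2·4 + 7·3 = 83
La Cantina: 7·2 + 8·4 + 1·1 + 7·1 + 2·0 + 7·4 = 82
Bombay Grill: 7·4 + 8·2 + 1·4 + 7·2 + 2·2 + 7·0 = 66
Pho House has the highest Borda score (83).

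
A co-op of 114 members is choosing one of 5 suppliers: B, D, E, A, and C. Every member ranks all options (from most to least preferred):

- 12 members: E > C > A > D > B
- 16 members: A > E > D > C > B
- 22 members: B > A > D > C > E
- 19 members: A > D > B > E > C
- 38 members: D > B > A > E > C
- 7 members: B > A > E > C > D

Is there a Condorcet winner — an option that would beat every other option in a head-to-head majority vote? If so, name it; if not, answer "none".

none

Checking pairwise contests:
D beats B 85–29.
A beats D 76–38.
B beats E 86–28.
B beats A 67–47.
B beats C 86–28.
Every option loses at least one head-to-head, so there is no Condorcet winner.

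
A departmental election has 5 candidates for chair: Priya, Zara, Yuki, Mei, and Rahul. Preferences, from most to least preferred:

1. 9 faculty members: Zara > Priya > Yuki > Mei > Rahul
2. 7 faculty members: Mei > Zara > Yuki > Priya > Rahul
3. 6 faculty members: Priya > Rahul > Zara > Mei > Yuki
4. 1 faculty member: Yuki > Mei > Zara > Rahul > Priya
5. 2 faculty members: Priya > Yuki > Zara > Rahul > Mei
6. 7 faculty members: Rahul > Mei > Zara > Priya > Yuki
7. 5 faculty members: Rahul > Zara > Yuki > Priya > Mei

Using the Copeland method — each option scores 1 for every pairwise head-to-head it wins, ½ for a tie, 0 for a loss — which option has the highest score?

Priya: beats Yuki, Mei, and Rahul; loses to Zara → score 3.
Zara: beats Priya, Yuki, Mei, and Rahul → score 4.
Yuki: beats Rahul; loses to Priya, Zara, and Mei → score 1.
Mei: beats Yuki; loses to Priya, Zara, and Rahul → score 1.
Rahul: beats Mei; loses to Priya, Zara, and Yuki → score 1.
Zara has the best pairwise record.

Zara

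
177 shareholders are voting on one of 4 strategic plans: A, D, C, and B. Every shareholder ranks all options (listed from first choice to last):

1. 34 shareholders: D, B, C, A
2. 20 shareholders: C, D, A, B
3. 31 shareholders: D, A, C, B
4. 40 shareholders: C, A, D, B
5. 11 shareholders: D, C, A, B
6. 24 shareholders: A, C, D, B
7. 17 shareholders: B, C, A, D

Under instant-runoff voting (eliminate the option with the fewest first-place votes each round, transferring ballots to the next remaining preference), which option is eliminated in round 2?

A

Round 1: A 24, D 76, C 60, B 17. Eliminate B.
Round 2: A 24, D 76, C 77. Eliminate A.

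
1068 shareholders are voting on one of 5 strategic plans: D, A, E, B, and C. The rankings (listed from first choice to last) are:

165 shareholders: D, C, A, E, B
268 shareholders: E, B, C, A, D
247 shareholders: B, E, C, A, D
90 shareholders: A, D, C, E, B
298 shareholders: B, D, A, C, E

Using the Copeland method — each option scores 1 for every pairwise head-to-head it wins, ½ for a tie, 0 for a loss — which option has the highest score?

D: beats E and C; loses to A and B → score 2.
A: beats D and E; loses to B and C → score 2.
E: loses to D, A, B, and C → score 0.
B: beats D, A, E, and C → score 4.
C: beats A and E; loses to D and B → score 2.
B has the best pairwise record.

B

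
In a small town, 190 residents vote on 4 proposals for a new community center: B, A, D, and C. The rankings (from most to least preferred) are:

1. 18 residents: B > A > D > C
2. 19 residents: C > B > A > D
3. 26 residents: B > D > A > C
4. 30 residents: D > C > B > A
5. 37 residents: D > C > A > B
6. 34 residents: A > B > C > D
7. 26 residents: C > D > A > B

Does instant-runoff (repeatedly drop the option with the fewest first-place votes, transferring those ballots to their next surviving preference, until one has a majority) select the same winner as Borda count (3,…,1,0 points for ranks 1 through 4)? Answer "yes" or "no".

Instant-runoff — R1 B 44, A 34, D 67, C 45 (A out); R2 B 78, D 67, C 45 (C out); R3 B 97, D 93 (B winner). Winner: B.
Borda — scores: B 268, A 246, D 323, C 303. Winner: D.
The two methods disagree.

no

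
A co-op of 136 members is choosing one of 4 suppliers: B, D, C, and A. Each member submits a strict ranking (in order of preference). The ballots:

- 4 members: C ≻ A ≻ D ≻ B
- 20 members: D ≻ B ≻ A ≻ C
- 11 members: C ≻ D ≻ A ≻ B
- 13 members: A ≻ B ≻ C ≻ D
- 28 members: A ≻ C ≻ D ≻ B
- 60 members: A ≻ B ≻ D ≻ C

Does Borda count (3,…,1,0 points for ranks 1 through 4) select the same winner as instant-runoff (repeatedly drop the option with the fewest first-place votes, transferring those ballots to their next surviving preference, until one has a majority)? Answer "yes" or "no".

Borda — scores: B 186, D 174, C 114, A 342. Winner: A.
Instant-runoff — R1 B 0, D 20, C 15, A 101 (A winner). Winner: A.
The two methods agree.

yes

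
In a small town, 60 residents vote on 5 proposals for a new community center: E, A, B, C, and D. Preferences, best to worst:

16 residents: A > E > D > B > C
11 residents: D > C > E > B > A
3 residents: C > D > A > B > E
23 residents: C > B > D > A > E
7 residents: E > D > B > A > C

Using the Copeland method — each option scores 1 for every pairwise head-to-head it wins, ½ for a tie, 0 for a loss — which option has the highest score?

D

E: beats B; loses to A, C, and D → score 1.
A: beats E; loses to B, C, and D → score 1.
B: beats A; loses to E, C, and D → score 1.
C: beats E, A, and B; loses to D → score 3.
D: beats E, A, B, and C → score 4.
D has the best pairwise record.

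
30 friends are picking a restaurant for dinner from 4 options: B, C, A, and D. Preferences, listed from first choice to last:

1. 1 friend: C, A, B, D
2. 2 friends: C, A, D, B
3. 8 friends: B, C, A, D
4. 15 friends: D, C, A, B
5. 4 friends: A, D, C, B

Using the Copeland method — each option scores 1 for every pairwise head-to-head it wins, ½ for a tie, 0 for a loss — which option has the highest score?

D

B: loses to C, A, and D → score 0.
C: beats B and A; loses to D → score 2.
A: beats B; ties D; loses to C → score 1.5.
D: beats B and C; ties A → score 2.5.
D has the best pairwise record.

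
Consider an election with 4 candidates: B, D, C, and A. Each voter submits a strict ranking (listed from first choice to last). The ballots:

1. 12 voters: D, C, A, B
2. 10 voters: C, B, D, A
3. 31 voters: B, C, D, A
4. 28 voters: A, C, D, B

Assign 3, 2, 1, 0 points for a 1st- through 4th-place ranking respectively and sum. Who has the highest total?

C

B: 12·0 + 10·2 + 31·3 + 28·0 = 113
D: 12·3 + 10·1 + 31·1 + 28·1 = 105
C: 12·2 + 10·3 + 31·2 + 28·2 = 172
A: 12·1 + 10·0 + 31·0 + 28·3 = 96
C has the highest Borda score (172).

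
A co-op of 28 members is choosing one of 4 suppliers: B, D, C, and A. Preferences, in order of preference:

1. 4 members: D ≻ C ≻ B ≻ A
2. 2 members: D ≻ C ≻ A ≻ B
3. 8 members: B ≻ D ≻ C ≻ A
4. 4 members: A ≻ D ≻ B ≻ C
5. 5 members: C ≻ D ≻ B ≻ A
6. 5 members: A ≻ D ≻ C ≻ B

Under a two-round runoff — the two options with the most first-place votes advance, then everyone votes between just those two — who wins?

Round 1 first-place votes: B 8, D 6, C 5, A 9.
A and B advance.
Runoff: A is preferred to B by 11 voters; B by 17.
B wins the runoff.

B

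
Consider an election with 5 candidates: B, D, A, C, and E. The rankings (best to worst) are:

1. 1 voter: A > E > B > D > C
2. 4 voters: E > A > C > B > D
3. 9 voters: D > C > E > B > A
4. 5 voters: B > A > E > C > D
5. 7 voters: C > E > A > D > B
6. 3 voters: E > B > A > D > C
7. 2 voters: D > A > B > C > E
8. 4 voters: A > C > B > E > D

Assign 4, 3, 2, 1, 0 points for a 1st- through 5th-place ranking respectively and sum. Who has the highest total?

B: 1·2 + 4·1 + 9·1 + 5·4 + 7·0 + 3·3 + 2·2 + 4·2 = 56
D: 1·1 + 4·0 + 9·4 + 5·0 + 7·1 + 3·1 + 2·4 + 4·0 = 55
A: 1·4 + 4·3 + 9·0 + 5·3 + 7·2 + 3·2 + 2·3 + 4·4 = 73
C: 1·0 + 4·2 + 9·3 + 5·1 + 7·4 + 3·0 + 2·1 + 4·3 = 82
E: 1·3 + 4·4 + 9·2 + 5·2 + 7·3 + 3·4 + 2·0 + 4·1 = 84
E has the highest Borda score (84).

E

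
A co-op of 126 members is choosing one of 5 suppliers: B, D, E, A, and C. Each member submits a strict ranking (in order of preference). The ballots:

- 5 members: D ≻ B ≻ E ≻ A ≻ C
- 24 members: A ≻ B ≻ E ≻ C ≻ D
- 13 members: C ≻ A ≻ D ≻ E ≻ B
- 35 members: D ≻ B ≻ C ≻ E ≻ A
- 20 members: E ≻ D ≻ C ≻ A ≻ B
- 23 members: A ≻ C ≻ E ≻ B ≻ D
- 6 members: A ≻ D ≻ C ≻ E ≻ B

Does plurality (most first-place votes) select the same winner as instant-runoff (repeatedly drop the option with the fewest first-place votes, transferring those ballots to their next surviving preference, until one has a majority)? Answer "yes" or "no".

yes

Plurality — first-place votes: B 0, D 40, E 20, A 53, C 13. Winner: A.
Instant-runoff — R1 B 0, D 40, E 20, A 53, C 13 (B out); R2 D 40, E 20, A 53, C 13 (C out); R3 D 40, E 20, A 66 (A winner). Winner: A.
The two methods agree.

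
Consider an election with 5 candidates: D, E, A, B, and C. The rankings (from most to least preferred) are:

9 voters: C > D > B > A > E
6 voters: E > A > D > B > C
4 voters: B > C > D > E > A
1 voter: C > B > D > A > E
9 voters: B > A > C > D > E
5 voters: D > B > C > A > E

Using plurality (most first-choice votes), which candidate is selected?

B

First-place votes: D 5, E 6, A 0, B 13, C 10.
B has the most first-place votes.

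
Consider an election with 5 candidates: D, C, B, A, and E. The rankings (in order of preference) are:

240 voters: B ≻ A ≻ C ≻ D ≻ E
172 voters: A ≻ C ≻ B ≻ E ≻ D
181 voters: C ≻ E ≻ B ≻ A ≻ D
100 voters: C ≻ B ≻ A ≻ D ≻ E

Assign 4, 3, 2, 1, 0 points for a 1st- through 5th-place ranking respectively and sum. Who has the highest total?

C

D: 240·1 + 172·0 + 181·0 + 100·1 = 340
C: 240·2 + 172·3 + 181·4 + 100·4 = 2120
B: 240·4 + 172·2 + 181·2 + 100·3 = 1966
A: 240·3 + 172·4 + 181·1 + 100·2 = 1789
E: 240·0 + 172·1 + 181·3 + 100·0 = 715
C has the highest Borda score (2120).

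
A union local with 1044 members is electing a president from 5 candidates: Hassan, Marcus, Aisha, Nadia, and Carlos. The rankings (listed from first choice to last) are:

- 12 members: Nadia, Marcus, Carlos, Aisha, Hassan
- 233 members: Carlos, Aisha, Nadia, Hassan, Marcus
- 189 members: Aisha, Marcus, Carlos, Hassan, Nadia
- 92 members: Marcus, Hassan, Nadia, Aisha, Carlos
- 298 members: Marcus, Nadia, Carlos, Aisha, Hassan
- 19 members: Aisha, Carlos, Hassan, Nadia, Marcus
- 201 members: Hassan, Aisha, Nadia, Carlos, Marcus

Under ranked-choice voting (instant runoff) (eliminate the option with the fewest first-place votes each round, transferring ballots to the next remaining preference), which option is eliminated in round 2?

Round 1: Hassan 201, Marcus 390, Aisha 208, Nadia 12, Carlos 233. Eliminate Nadia.
Round 2: Hassan 201, Marcus 402, Aisha 208, Carlos 233. Eliminate Hassan.

Hassan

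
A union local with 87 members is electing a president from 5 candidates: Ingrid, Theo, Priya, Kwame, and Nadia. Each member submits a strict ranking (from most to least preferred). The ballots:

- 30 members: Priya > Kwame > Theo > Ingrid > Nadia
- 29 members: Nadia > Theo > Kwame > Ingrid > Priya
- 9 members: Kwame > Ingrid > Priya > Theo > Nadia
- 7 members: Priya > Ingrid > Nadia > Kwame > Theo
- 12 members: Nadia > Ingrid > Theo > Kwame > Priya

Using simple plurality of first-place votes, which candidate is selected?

Nadia

First-place votes: Ingrid 0, Theo 0, Priya 37, Kwame 9, Nadia 41.
Nadia has the most first-place votes.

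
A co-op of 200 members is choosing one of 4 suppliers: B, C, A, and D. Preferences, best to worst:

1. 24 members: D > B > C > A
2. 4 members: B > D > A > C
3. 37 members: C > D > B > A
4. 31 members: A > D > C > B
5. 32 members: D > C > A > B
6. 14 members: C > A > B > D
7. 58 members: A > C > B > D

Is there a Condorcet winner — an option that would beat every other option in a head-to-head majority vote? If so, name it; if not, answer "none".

C

C vs B: 172–28 for C.
C vs A: 107–93 for C.
C vs D: 109–91 for C.
C beats every other option head-to-head.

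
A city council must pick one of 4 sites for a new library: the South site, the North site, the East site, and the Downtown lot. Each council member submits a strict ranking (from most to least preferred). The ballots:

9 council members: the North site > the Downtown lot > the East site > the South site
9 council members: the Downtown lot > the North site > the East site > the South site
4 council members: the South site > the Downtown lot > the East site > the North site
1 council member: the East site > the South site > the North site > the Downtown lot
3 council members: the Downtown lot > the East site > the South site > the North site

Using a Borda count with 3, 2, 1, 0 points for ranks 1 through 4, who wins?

the South site: 9·0 + 9·0 + 4·3 + 1·2 + 3·1 = 17
the North site: 9·3 + 9·2 + 4·0 + 1·1 + 3·0 = 46
the East site: 9·1 + 9·1 + 4·1 + 1·3 + 3·2 = 31
the Downtown lot: 9·2 + 9·3 + 4·2 + 1·0 + 3·3 = 62
the Downtown lot has the highest Borda score (62).

the Downtown lot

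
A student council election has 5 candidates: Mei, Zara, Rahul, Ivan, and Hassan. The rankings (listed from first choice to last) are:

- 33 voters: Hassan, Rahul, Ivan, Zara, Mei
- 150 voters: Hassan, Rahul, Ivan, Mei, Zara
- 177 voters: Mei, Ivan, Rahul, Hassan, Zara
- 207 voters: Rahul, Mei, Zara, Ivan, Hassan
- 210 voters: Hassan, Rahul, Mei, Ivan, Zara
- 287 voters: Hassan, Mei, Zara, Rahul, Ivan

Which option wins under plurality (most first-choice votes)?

Hassan

First-place votes: Mei 177, Zara 0, Rahul 207, Ivan 0, Hassan 680.
Hassan has the most first-place votes.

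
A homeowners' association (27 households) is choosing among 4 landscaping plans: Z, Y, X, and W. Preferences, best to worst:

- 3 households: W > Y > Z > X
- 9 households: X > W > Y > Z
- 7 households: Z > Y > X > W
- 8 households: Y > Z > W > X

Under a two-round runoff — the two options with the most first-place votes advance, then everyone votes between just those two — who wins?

Y

Round 1 first-place votes: Z 7, Y 8, X 9, W 3.
X and Y advance.
Runoff: X is preferred to Y by 9 voters; Y by 18.
Y wins the runoff.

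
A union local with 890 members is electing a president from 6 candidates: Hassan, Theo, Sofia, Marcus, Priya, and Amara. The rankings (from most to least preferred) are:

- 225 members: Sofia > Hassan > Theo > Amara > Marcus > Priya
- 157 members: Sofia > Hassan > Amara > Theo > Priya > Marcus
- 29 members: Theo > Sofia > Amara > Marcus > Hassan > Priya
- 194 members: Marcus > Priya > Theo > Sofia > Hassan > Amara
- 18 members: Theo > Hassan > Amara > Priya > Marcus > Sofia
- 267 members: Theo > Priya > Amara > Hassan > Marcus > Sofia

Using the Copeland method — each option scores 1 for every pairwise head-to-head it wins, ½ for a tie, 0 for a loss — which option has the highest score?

Theo

Hassan: beats Marcus and Amara; loses to Theo, Sofia, and Priya → score 2.
Theo: beats Hassan, Sofia, Marcus, Priya, and Amara → score 5.
Sofia: beats Hassan and Amara; loses to Theo, Marcus, and Priya → score 2.
Marcus: beats Sofia and Priya; loses to Hassan, Theo, and Amara → score 2.
Priya: beats Hassan, Sofia, and Amara; loses to Theo and Marcus → score 3.
Amara: beats Marcus; loses to Hassan, Theo, Sofia, and Priya → score 1.
Theo has the best pairwise record.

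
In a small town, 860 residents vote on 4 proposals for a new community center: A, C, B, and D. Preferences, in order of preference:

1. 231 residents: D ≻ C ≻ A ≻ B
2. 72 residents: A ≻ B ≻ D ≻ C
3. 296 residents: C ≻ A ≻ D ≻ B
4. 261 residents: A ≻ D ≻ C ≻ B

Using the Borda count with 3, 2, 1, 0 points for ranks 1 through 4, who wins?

A

A: 231·1 + 72·3 + 296·2 + 261·3 = 1822
C: 231·2 + 72·0 + 296·3 + 261·1 = 1611
B: 231·0 + 72·2 + 296·0 + 261·0 = 144
D: 231·3 + 72·1 + 296·1 + 261·2 = 1583
A has the highest Borda score (1822).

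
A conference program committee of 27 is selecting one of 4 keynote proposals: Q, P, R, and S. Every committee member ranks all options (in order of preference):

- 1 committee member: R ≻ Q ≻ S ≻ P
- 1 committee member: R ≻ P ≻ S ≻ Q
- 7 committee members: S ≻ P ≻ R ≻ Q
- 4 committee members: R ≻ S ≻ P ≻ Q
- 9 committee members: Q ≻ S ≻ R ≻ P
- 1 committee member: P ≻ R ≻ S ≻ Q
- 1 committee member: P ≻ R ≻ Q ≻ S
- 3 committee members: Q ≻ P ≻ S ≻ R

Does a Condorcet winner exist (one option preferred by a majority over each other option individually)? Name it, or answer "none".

none

Checking pairwise contests:
P beats Q 14–13.
R beats P 15–12.
S beats R 19–8.
Q beats S 14–13.
Every option loses at least one head-to-head, so there is no Condorcet winner.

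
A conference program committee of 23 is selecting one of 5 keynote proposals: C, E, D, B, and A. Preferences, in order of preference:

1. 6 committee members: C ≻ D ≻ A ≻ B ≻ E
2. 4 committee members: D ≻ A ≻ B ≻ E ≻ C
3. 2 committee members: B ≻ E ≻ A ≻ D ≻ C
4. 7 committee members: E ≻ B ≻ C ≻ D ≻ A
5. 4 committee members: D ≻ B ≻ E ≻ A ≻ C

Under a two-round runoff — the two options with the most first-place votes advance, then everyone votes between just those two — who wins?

Round 1 first-place votes: C 6, E 7, D 8, B 2, A 0.
D and E advance.
Runoff: D is preferred to E by 14 voters; E by 9.
D wins the runoff.

D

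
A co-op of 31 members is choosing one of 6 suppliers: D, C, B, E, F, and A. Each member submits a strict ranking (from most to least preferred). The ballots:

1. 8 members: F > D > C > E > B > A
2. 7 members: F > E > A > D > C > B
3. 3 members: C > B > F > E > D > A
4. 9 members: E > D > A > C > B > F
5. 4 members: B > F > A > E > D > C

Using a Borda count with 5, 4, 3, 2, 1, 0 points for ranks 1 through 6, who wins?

D: 8·4 + 7·2 + 3·1 + 9·4 + 4·1 = 89
C: 8·3 + 7·1 + 3·5 + 9·2 + 4·0 = 64
B: 8·1 + 7·0 + 3·4 + 9·1 + 4·5 = 49
E: 8·2 + 7·4 + 3·2 + 9·5 + 4·2 = 103
F: 8·5 + 7·5 + 3·3 + 9·0 + 4·4 = 100
A: 8·0 + 7·3 + 3·0 + 9·3 + 4·3 = 60
E has the highest Borda score (103).

E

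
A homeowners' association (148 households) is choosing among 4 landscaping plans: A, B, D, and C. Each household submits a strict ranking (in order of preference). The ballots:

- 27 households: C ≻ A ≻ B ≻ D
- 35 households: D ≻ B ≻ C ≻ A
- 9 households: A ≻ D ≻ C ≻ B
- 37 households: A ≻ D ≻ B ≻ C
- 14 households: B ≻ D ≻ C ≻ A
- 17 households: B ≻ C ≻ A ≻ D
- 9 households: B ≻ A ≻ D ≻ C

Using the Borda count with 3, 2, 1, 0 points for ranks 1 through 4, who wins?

A: 27·2 + 35·0 + 9·3 + 37·3 + 14·0 + 17·1 + 9·2 = 227
B: 27·1 + 35·2 + 9·0 + 37·1 + 14·3 + 17·3 + 9·3 = 254
D: 27·0 + 35·3 + 9·2 + 37·2 + 14·2 + 17·0 + 9·1 = 234
C: 27·3 + 35·1 + 9·1 + 37·0 + 14·1 + 17·2 + 9·0 = 173
B has the highest Borda score (254).

B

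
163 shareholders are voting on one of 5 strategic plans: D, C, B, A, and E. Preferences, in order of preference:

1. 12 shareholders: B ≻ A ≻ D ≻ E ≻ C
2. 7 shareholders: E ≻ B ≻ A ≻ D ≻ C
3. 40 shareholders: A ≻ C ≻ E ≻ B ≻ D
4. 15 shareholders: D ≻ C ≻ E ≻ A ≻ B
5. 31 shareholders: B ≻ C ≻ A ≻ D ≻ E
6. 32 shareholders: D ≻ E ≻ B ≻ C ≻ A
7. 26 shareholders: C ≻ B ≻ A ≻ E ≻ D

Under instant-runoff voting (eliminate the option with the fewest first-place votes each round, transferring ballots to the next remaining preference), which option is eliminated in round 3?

Round 1: D 47, C 26, B 43, A 40, E 7. Eliminate E.
Round 2: D 47, C 26, B 50, A 40. Eliminate C.
Round 3: D 47, B 76, A 40. Eliminate A.

A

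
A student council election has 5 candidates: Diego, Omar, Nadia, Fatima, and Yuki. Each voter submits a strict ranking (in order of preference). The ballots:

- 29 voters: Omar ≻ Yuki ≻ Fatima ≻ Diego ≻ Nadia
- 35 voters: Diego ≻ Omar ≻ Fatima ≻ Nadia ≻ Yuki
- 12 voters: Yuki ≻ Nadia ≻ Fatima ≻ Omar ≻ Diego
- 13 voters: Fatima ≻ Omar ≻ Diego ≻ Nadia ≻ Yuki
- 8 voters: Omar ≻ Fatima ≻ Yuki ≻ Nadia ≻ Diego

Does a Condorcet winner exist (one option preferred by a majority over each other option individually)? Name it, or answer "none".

Omar vs Diego: 62–35 for Omar.
Omar vs Nadia: 85–12 for Omar.
Omar vs Fatima: 72–25 for Omar.
Omar vs Yuki: 85–12 for Omar.
Omar beats every other option head-to-head.

Omar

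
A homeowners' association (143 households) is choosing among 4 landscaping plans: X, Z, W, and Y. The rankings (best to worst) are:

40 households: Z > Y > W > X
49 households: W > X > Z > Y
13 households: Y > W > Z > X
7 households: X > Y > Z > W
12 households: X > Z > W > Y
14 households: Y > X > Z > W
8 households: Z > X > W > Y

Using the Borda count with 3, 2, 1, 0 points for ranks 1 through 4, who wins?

Z

X: 40·0 + 49·2 + 13·0 + 7·3 + 12·3 + 14·2 + 8·2 = 199
Z: 40·3 + 49·1 + 13·1 + 7·1 + 12·2 + 14·1 + 8·3 = 251
W: 40·1 + 49·3 + 13·2 + 7·0 + 12·1 + 14·0 + 8·1 = 233
Y: 40·2 + 49·0 + 13·3 + 7·2 + 12·0 + 14·3 + 8·0 = 175
Z has the highest Borda score (251).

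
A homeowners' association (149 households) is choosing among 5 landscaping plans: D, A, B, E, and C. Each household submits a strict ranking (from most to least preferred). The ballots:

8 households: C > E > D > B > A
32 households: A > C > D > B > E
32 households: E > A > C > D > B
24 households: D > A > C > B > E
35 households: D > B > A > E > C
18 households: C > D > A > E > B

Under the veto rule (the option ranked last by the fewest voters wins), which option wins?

D

Last-place votes: D 0, A 8, B 50, E 56, C 35.
D is ranked last by the fewest voters, so D wins.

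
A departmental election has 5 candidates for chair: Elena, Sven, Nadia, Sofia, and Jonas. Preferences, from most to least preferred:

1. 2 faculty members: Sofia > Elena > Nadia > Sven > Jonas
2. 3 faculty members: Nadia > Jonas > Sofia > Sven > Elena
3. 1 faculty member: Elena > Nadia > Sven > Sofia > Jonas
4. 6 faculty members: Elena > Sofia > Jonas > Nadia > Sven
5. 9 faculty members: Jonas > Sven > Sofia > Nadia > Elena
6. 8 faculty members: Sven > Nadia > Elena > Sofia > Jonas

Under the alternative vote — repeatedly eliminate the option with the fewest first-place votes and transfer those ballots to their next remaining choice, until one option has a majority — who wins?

Round 1: Elena 7, Sven 8, Nadia 3, Sofia 2, Jonas 9. Eliminate Sofia.
Round 2: Elena 9, Sven 8, Nadia 3, Jonas 9. Eliminate Nadia.
Round 3: Elena 9, Sven 8, Jonas 12. Eliminate Sven.
Round 4: Elena 17, Jonas 12. Elena has a majority.

Elena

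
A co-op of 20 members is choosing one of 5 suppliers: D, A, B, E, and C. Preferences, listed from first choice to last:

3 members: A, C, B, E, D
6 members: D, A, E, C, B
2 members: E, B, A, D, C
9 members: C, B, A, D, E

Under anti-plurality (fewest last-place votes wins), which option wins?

A

Last-place votes: D 3, A 0, B 6, E 9, C 2.
A is ranked last by the fewest voters, so A wins.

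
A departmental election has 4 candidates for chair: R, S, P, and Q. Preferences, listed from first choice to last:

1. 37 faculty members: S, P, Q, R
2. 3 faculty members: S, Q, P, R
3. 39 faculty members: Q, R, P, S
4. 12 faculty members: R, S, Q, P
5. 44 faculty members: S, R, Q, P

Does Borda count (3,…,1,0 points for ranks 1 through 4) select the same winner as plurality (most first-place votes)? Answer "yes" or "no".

Borda — scores: R 202, S 276, P 116, Q 216. Winner: S.
Plurality — first-place votes: R 12, S 84, P 0, Q 39. Winner: S.
The two methods agree.

yes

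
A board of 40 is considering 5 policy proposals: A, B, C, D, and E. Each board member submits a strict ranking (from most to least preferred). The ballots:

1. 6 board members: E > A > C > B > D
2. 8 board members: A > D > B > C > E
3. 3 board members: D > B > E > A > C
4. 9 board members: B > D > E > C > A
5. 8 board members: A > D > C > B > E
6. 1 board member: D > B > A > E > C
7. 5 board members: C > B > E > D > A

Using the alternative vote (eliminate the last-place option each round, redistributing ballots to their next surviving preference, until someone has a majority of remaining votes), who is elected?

A

Round 1: A 16, B 9, C 5, D 4, E 6. Eliminate D.
Round 2: A 16, B 13, C 5, E 6. Eliminate C.
Round 3: A 16, B 18, E 6. Eliminate E.
Round 4: A 22, B 18. A has a majority.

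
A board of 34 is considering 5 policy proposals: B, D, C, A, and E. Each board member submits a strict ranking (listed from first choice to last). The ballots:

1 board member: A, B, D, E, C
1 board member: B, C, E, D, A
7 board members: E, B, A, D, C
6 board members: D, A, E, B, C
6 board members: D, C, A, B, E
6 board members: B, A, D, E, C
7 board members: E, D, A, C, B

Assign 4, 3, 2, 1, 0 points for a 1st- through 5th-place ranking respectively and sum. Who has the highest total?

D

B: 1·3 + 1·4 + 7·3 + 6·1 + 6·1 + 6·4 + 7·0 = 64
D: 1·2 + 1·1 + 7·1 + 6·4 + 6·4 + 6·2 + 7·3 = 91
C: 1·0 + 1·3 + 7·0 + 6·0 + 6·3 + 6·0 + 7·1 = 28
A: 1·4 + 1·0 + 7·2 + 6·3 + 6·2 + 6·3 + 7·2 = 80
E: 1·1 + 1·2 + 7·4 + 6·2 + 6·0 + 6·1 + 7·4 = 77
D has the highest Borda score (91).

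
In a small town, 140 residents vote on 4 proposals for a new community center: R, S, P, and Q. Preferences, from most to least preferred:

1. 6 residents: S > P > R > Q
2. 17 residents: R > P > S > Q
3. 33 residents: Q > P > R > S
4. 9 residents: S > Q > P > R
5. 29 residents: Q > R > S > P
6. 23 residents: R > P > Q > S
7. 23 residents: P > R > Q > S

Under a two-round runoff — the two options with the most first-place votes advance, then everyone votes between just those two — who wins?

Q

Round 1 first-place votes: R 40, S 15, P 23, Q 62.
Q and R advance.
Runoff: Q is preferred to R by 71 voters; R by 69.
Q wins the runoff.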